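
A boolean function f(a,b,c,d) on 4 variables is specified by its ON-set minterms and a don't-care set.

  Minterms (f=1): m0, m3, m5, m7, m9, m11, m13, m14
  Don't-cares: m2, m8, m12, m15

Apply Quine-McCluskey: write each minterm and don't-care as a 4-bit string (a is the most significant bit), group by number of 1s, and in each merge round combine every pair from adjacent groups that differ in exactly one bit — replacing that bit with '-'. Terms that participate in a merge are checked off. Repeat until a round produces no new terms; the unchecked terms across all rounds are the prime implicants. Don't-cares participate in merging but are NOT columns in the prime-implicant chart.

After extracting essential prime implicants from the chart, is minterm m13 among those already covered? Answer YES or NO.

YES

[col 0] 0000*, 0010*, 0011*, 0101*, 0111*, 1000*, 1001*, 1011*, 1100*, 1101*, 1110*, 1111*
[col 1] -000, -011*, -101*, -111*, 0-11*, 00-0, 001-, 01-1*, 1-00*, 1-01*, 1-11*, 10-1*, 100-*, 11-0*, 11-1*, 110-*, 111-*
[col 2] --11, -1-1, 1--1, 1-0-, 11--
Prime implicants: --11, -000, -1-1, 00-0, 001-, 1--1, 1-0-, 11--
PI chart (minterm → PIs covering it):
  0 | -000,00-0
  3 | --11,001-
  5 | -1-1  (sole → essential)
  7 | --11,-1-1
  9 | 1--1,1-0-
  11 | --11,1--1
  13 | -1-1,1--1,1-0-,11--
  14 | 11--  (sole → essential)
Essential prime implicants: -1-1, 11--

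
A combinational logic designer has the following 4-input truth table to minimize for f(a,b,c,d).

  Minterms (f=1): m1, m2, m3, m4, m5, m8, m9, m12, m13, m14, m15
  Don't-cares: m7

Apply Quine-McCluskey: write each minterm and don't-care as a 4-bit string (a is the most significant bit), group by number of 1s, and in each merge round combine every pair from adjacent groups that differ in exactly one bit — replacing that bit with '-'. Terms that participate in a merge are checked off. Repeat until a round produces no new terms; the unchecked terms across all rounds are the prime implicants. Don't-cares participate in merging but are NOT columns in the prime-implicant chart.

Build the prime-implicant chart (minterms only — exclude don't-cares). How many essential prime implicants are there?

Round 0: 0001✓ 0010✓ 0011✓ 0100✓ 0101✓ 0111✓ 1000✓ 1001✓ 1100✓ 1101✓ 1110✓ 1111✓
Round 1: -001✓ -100✓ -101✓ -111✓ 0-01✓ 0-11✓ 00-1✓ 001- 01-1✓ 010-✓ 1-00✓ 1-01✓ 100-✓ 11-0✓ 11-1✓ 110-✓ 111-✓
Round 2: --01 -1-1 -10- 0--1 1-0- 11--
PIs = {--01, -1-1, -10-, 0--1, 001-, 1-0-, 11--}
Coverage chart:
  m1: --01,0--1
  m2: 001- ←essential
  m3: 0--1,001-
  m4: -10- ←essential
  m5: --01,-1-1,-10-,0--1
  m8: 1-0- ←essential
  m9: --01,1-0-
  m12: -10-,1-0-,11--
  m13: --01,-1-1,-10-,1-0-,11--
  m14: 11-- ←essential
  m15: -1-1,11--
Essential: -10-, 001-, 1-0-, 11--

4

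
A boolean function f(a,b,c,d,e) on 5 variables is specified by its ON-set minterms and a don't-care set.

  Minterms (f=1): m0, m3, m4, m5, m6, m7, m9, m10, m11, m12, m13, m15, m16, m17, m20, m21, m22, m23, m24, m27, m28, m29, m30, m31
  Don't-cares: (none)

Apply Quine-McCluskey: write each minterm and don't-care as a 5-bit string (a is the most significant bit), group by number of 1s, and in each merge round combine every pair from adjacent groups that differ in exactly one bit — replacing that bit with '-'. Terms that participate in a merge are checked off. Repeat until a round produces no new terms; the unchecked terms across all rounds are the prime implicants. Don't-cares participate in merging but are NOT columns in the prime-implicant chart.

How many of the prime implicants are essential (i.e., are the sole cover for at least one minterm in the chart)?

Round 0: 00000✓ 00011✓ 00100✓ 00101✓ 00110✓ 00111✓ 01001✓ 01010✓ 01011✓ 01100✓ 01101✓ 01111✓ 10000✓ 10001✓ 10100✓ 10101✓ 10110✓ 10111✓ 11000✓ 11011✓ 11100✓ 11101✓ 11110✓ 11111✓
Round 1: -0000✓ -0100✓ -0101✓ -0110✓ -0111✓ -1011✓ -1100✓ -1101✓ -1111✓ 0-011✓ 0-100✓ 0-101✓ 0-111✓ 00-00✓ 00-11✓ 001-0✓ 001-1✓ 0010-✓ 0011-✓ 01-01✓ 01-11✓ 010-1✓ 0101- 011-1✓ 0110-✓ 1-000✓ 1-100✓ 1-101✓ 1-110✓ 1-111✓ 10-00✓ 10-01✓ 1000-✓ 101-0✓ 101-1✓ 1010-✓ 1011-✓ 11-00✓ 11-11✓ 111-0✓ 111-1✓ 1110-✓ 1111-✓
Round 2: --100✓ --101✓ --111✓ -0-00 -01-0✓ -01-1✓ -010-✓ -011-✓ -1-11 -11-1✓ -110-✓ 0--11 0-1-1✓ 0-10-✓ 001--✓ 01--1 1--00 1-1-0✓ 1-1-1✓ 1-10-✓ 1-11-✓ 10-0- 101--✓ 111--✓
Round 3: --1-1 --10- -01-- 1-1--
PIs = {--1-1, --10-, -0-00, -01--, -1-11, 0--11, 01--1, 0101-, 1--00, 1-1--, 10-0-}
Coverage chart:
  m0: -0-00 ←essential
  m3: 0--11 ←essential
  m4: --10-,-0-00,-01--
  m5: --1-1,--10-,-01--
  m6: -01-- ←essential
  m7: --1-1,-01--,0--11
  m9: 01--1 ←essential
  m10: 0101- ←essential
  m11: -1-11,0--11,01--1,0101-
  m12: --10- ←essential
  m13: --1-1,--10-,01--1
  m15: --1-1,-1-11,0--11,01--1
  m16: -0-00,1--00,10-0-
  m17: 10-0- ←essential
  m20: --10-,-0-00,-01--,1--00,1-1--,10-0-
  m21: --1-1,--10-,-01--,1-1--,10-0-
  m22: -01--,1-1--
  m23: --1-1,-01--,1-1--
  m24: 1--00 ←essential
  m27: -1-11 ←essential
  m28: --10-,1--00,1-1--
  m29: --1-1,--10-,1-1--
  m30: 1-1-- ←essential
  m31: --1-1,-1-11,1-1--
Essential: --10-, -0-00, -01--, -1-11, 0--11, 01--1, 0101-, 1--00, 1-1--, 10-0-

10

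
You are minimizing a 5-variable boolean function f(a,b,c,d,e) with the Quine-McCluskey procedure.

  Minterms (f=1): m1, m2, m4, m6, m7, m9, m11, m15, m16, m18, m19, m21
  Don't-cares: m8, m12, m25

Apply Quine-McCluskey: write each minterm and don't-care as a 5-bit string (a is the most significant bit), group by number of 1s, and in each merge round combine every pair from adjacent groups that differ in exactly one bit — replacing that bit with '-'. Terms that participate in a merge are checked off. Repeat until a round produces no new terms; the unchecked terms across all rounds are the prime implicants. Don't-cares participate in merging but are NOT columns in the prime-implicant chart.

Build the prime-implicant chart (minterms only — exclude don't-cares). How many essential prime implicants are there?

Round 0: 00001✓ 00010✓ 00100✓ 00110✓ 00111✓ 01000✓ 01001✓ 01011✓ 01100✓ 01111✓ 10000✓ 10010✓ 10011✓ 10101 11001✓
Round 1: -0010 -1001 0-001 0-100 0-111 00-10 001-0 0011- 01-00 01-11 010-1 0100- 100-0 1001-
PIs = {-0010, -1001, 0-001, 0-100, 0-111, 00-10, 001-0, 0011-, 01-00, 01-11, 010-1, 0100-, 100-0, 1001-, 10101}
Coverage chart:
  m1: 0-001 ←essential
  m2: -0010,00-10
  m4: 0-100,001-0
  m6: 00-10,001-0,0011-
  m7: 0-111,0011-
  m9: -1001,0-001,010-1,0100-
  m11: 01-11,010-1
  m15: 0-111,01-11
  m16: 100-0 ←essential
  m18: -0010,100-0,1001-
  m19: 1001- ←essential
  m21: 10101 ←essential
Essential: 0-001, 100-0, 1001-, 10101

4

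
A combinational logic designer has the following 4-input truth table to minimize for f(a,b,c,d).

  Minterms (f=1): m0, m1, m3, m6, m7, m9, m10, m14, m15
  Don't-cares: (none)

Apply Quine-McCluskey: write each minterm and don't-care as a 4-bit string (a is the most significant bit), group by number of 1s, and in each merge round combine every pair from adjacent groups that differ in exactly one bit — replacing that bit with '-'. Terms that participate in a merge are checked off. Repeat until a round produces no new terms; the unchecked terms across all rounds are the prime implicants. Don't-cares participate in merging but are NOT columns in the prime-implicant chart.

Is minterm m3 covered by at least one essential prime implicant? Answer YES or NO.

[col 0] 0000*, 0001*, 0011*, 0110*, 0111*, 1001*, 1010*, 1110*, 1111*
[col 1] -001, -110*, -111*, 0-11, 00-1, 000-, 011-*, 1-10, 111-*
[col 2] -11-
Prime implicants: -001, -11-, 0-11, 00-1, 000-, 1-10
PI chart (minterm → PIs covering it):
  0 | 000-  (sole → essential)
  1 | -001,00-1,000-
  3 | 0-11,00-1
  6 | -11-  (sole → essential)
  7 | -11-,0-11
  9 | -001  (sole → essential)
  10 | 1-10  (sole → essential)
  14 | -11-,1-10
  15 | -11-  (sole → essential)
Essential prime implicants: -001, -11-, 000-, 1-10

NO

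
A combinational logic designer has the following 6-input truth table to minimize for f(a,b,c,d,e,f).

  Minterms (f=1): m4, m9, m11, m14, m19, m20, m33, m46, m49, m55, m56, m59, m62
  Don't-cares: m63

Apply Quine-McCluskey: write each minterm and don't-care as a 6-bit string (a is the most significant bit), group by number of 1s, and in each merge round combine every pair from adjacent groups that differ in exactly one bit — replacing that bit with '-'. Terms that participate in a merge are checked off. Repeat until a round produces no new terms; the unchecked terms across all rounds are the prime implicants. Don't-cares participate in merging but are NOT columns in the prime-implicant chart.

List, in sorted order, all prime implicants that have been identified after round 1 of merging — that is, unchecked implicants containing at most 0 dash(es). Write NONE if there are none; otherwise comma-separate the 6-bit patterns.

size-2^0 implicants → 000100(✓)  001001(✓)  001011(✓)  001110(✓)  010011  010100(✓)  100001(✓)  101110(✓)  110001(✓)  110111(✓)  111000  111011(✓)  111110(✓)  111111(✓)
size-2^1 implicants → -01110  0-0100  0010-1  1-0001  1-1110  11-111  111-11  11111-
Unchecked terms (primes): -01110, 0-0100, 0010-1, 010011, 1-0001, 1-1110, 11-111, 111-11, 111000, 11111-

010011, 111000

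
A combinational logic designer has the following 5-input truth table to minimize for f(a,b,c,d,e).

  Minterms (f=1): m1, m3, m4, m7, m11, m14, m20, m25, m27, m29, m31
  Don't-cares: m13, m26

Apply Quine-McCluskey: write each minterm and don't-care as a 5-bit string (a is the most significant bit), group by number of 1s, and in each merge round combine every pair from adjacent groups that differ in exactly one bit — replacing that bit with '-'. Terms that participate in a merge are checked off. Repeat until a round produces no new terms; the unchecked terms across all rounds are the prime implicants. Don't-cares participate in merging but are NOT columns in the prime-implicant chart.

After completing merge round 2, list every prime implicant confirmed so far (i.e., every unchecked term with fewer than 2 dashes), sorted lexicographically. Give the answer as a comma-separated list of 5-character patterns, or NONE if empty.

-0100, -1011, -1101, 0-011, 00-11, 000-1, 01110, 1101-

Round 0: 00001✓ 00011✓ 00100✓ 00111✓ 01011✓ 01101✓ 01110 10100✓ 11001✓ 11010✓ 11011✓ 11101✓ 11111✓
Round 1: -0100 -1011 -1101 0-011 00-11 000-1 11-01✓ 11-11✓ 110-1✓ 1101- 111-1✓
Round 2: 11--1
PIs = {-0100, -1011, -1101, 0-011, 00-11, 000-1, 01110, 11--1, 1101-}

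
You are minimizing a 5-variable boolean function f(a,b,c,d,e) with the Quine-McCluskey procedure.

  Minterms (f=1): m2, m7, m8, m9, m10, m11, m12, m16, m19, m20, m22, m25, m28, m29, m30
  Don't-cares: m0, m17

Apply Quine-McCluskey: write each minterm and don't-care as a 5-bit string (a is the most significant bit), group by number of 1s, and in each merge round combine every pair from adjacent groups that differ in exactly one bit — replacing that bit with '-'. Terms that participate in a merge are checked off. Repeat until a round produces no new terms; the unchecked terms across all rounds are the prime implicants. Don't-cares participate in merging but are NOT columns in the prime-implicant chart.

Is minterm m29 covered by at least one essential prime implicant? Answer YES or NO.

NO

size-2^0 implicants → 00000(✓)  00010(✓)  00111  01000(✓)  01001(✓)  01010(✓)  01011(✓)  01100(✓)  10000(✓)  10001(✓)  10011(✓)  10100(✓)  10110(✓)  11001(✓)  11100(✓)  11101(✓)  11110(✓)
size-2^1 implicants → -0000  -1001  -1100  0-000(✓)  0-010(✓)  000-0(✓)  01-00  010-0(✓)  010-1(✓)  0100-(✓)  0101-(✓)  1-001  1-100(✓)  1-110(✓)  10-00  100-1  1000-  101-0(✓)  11-01  111-0(✓)  1110-
size-2^2 implicants → 0-0-0  010--  1-1-0
Unchecked terms (primes): -0000, -1001, -1100, 0-0-0, 00111, 01-00, 010--, 1-001, 1-1-0, 10-00, 100-1, 1000-, 11-01, 1110-
Minterm coverage:
  m2 ⊆ 0-0-0 [E]
  m7 ⊆ 00111 [E]
  m8 ⊆ 0-0-0,01-00,010--
  m9 ⊆ -1001,010--
  m10 ⊆ 0-0-0,010--
  m11 ⊆ 010-- [E]
  m12 ⊆ -1100,01-00
  m16 ⊆ -0000,10-00,1000-
  m19 ⊆ 100-1 [E]
  m20 ⊆ 1-1-0,10-00
  m22 ⊆ 1-1-0 [E]
  m25 ⊆ -1001,1-001,11-01
  m28 ⊆ -1100,1-1-0,1110-
  m29 ⊆ 11-01,1110-
  m30 ⊆ 1-1-0 [E]
E = {0-0-0, 00111, 010--, 1-1-0, 100-1}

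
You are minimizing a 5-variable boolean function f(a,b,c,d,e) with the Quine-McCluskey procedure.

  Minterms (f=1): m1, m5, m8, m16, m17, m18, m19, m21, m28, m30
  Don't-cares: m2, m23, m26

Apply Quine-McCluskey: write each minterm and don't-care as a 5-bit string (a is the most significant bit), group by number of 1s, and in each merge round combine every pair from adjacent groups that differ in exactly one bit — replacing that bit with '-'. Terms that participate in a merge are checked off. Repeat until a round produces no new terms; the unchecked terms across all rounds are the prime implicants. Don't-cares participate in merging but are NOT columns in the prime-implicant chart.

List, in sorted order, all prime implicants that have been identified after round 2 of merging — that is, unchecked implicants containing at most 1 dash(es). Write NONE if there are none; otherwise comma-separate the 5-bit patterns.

Round 0: 00001✓ 00010✓ 00101✓ 01000 10000✓ 10001✓ 10010✓ 10011✓ 10101✓ 10111✓ 11010✓ 11100✓ 11110✓
Round 1: -0001✓ -0010 -0101✓ 00-01✓ 1-010 10-01✓ 10-11✓ 100-0✓ 100-1✓ 1000-✓ 1001-✓ 101-1✓ 11-10 111-0
Round 2: -0-01 10--1 100--
PIs = {-0-01, -0010, 01000, 1-010, 10--1, 100--, 11-10, 111-0}

-0010, 01000, 1-010, 11-10, 111-0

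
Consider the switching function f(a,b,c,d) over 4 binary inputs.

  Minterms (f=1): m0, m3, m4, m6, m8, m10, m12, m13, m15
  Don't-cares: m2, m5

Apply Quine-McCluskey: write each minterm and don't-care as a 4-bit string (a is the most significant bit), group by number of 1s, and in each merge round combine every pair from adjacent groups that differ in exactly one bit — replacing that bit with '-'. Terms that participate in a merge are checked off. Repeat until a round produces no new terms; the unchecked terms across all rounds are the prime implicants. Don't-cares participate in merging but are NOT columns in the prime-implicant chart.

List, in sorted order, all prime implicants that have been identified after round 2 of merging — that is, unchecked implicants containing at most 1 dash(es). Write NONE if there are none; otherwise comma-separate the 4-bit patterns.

Round 0: 0000✓ 0010✓ 0011✓ 0100✓ 0101✓ 0110✓ 1000✓ 1010✓ 1100✓ 1101✓ 1111✓
Round 1: -000✓ -010✓ -100✓ -101✓ 0-00✓ 0-10✓ 00-0✓ 001- 01-0✓ 010-✓ 1-00✓ 10-0✓ 11-1 110-✓
Round 2: --00 -0-0 -10- 0--0
PIs = {--00, -0-0, -10-, 0--0, 001-, 11-1}

001-, 11-1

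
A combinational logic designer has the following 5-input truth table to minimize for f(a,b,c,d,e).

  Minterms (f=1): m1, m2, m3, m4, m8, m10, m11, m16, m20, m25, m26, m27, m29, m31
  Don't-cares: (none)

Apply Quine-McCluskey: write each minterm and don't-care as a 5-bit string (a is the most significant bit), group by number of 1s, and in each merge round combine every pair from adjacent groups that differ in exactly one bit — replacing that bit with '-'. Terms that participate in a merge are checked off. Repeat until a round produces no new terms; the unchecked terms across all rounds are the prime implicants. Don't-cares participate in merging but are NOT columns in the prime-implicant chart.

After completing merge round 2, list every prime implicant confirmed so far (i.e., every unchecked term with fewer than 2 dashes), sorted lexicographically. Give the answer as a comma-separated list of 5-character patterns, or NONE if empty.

size-2^0 implicants → 00001(✓)  00010(✓)  00011(✓)  00100(✓)  01000(✓)  01010(✓)  01011(✓)  10000(✓)  10100(✓)  11001(✓)  11010(✓)  11011(✓)  11101(✓)  11111(✓)
size-2^1 implicants → -0100  -1010(✓)  -1011(✓)  0-010(✓)  0-011(✓)  000-1  0001-(✓)  010-0  0101-(✓)  10-00  11-01(✓)  11-11(✓)  110-1(✓)  1101-(✓)  111-1(✓)
size-2^2 implicants → -101-  0-01-  11--1
Unchecked terms (primes): -0100, -101-, 0-01-, 000-1, 010-0, 10-00, 11--1

-0100, 000-1, 010-0, 10-00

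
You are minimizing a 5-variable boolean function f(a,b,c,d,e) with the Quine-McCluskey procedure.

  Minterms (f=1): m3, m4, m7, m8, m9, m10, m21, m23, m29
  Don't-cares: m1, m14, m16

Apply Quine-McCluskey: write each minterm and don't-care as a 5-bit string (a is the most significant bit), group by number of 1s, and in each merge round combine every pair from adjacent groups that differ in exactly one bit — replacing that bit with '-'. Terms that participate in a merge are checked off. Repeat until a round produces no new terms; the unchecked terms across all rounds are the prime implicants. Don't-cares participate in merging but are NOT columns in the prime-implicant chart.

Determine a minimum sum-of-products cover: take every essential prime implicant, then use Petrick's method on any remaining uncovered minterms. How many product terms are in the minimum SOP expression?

[col 0] 00001*, 00011*, 00100, 00111*, 01000*, 01001*, 01010*, 01110*, 10000, 10101*, 10111*, 11101*
[col 1] -0111, 0-001, 00-11, 000-1, 01-10, 010-0, 0100-, 1-101, 101-1
Prime implicants: -0111, 0-001, 00-11, 000-1, 00100, 01-10, 010-0, 0100-, 1-101, 10000, 101-1
PI chart (minterm → PIs covering it):
  3 | 00-11,000-1
  4 | 00100  (sole → essential)
  7 | -0111,00-11
  8 | 010-0,0100-
  9 | 0-001,0100-
  10 | 01-10,010-0
  21 | 1-101,101-1
  23 | -0111,101-1
  29 | 1-101  (sole → essential)
Essential prime implicants: 00100, 1-101
Petrick residual → -0111, 0-001, 00-11, 010-0
Minimum SOP uses 6 PIs: b'cde + a'c'd'e + a'b'de + a'b'cd'e' + a'bc'e' + acd'e

6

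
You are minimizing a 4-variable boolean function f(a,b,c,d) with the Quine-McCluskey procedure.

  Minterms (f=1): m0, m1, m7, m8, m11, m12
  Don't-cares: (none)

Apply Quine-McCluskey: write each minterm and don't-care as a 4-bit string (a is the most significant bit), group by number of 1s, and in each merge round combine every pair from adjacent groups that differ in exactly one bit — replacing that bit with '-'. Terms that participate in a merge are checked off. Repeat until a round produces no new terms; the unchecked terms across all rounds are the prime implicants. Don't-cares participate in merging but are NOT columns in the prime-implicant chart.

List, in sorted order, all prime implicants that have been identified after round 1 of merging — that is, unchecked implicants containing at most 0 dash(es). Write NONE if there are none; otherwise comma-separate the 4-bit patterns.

size-2^0 implicants → 0000(✓)  0001(✓)  0111  1000(✓)  1011  1100(✓)
size-2^1 implicants → -000  000-  1-00
Unchecked terms (primes): -000, 000-, 0111, 1-00, 1011

0111, 1011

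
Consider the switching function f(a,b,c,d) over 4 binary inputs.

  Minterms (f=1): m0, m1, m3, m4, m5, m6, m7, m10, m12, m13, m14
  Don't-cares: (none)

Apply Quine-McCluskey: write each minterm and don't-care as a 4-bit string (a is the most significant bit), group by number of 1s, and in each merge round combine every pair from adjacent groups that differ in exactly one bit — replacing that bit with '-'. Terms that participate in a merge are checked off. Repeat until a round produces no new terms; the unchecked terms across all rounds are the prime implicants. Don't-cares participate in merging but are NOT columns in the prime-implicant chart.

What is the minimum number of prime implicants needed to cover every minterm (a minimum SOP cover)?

[col 0] 0000*, 0001*, 0011*, 0100*, 0101*, 0110*, 0111*, 1010*, 1100*, 1101*, 1110*
[col 1] -100*, -101*, -110*, 0-00*, 0-01*, 0-11*, 00-1*, 000-*, 01-0*, 01-1*, 010-*, 011-*, 1-10, 11-0*, 110-*
[col 2] -1-0, -10-, 0--1, 0-0-, 01--
Prime implicants: -1-0, -10-, 0--1, 0-0-, 01--, 1-10
PI chart (minterm → PIs covering it):
  0 | 0-0-  (sole → essential)
  1 | 0--1,0-0-
  3 | 0--1  (sole → essential)
  4 | -1-0,-10-,0-0-,01--
  5 | -10-,0--1,0-0-,01--
  6 | -1-0,01--
  7 | 0--1,01--
  10 | 1-10  (sole → essential)
  12 | -1-0,-10-
  13 | -10-  (sole → essential)
  14 | -1-0,1-10
Essential prime implicants: -10-, 0--1, 0-0-, 1-10
Petrick residual → -1-0
Minimum SOP uses 5 PIs: bd' + bc' + a'd + a'c' + acd'

5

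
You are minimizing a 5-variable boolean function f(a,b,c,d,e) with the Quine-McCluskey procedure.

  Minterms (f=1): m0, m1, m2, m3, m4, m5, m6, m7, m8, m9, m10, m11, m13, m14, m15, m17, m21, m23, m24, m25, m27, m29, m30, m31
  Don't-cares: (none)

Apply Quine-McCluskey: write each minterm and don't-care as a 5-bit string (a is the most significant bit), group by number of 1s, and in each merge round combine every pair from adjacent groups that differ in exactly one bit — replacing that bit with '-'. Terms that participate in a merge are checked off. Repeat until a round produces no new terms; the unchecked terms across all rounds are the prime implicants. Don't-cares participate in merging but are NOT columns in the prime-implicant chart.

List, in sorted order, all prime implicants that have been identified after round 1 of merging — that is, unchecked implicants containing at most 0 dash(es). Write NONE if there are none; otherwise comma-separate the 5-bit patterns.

Round 0: 00000✓ 00001✓ 00010✓ 00011✓ 00100✓ 00101✓ 00110✓ 00111✓ 01000✓ 01001✓ 01010✓ 01011✓ 01101✓ 01110✓ 01111✓ 10001✓ 10101✓ 10111✓ 11000✓ 11001✓ 11011✓ 11101✓ 11110✓ 11111✓
Round 1: -0001✓ -0101✓ -0111✓ -1000✓ -1001✓ -1011✓ -1101✓ -1110✓ -1111✓ 0-000✓ 0-001✓ 0-010✓ 0-011✓ 0-101✓ 0-110✓ 0-111✓ 00-00✓ 00-01✓ 00-10✓ 00-11✓ 000-0✓ 000-1✓ 0000-✓ 0001-✓ 001-0✓ 001-1✓ 0010-✓ 0011-✓ 01-01✓ 01-10✓ 01-11✓ 010-0✓ 010-1✓ 0100-✓ 0101-✓ 011-1✓ 0111-✓ 1-001✓ 1-101✓ 1-111✓ 10-01✓ 101-1✓ 11-01✓ 11-11✓ 110-1✓ 1100-✓ 111-1✓ 1111-✓
Round 2: --001✓ --101✓ --111✓ -0-01✓ -01-1✓ -1-01✓ -1-11✓ -10-1✓ -100- -11-1✓ -111- 0--01✓ 0--10✓ 0--11✓ 0-0-0✓ 0-0-1✓ 0-00-✓ 0-01-✓ 0-1-1✓ 0-11-✓ 00--0✓ 00--1✓ 00-0-✓ 00-1-✓ 000--✓ 001--✓ 01--1✓ 01-1-✓ 010--✓ 1--01✓ 1-1-1✓ 11--1✓
Round 3: ---01 --1-1 -1--1 0---1 0--1- 0-0-- 00---
PIs = {---01, --1-1, -1--1, -100-, -111-, 0---1, 0--1-, 0-0--, 00---}

NONE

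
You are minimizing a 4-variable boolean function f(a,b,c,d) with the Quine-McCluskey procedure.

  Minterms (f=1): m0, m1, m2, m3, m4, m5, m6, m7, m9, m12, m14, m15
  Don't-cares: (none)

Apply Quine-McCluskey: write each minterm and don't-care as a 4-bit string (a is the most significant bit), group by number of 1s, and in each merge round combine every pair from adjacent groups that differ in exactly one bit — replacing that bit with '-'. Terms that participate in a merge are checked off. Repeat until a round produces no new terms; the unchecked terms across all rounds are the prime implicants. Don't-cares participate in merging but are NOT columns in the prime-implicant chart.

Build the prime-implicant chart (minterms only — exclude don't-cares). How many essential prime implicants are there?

[col 0] 0000*, 0001*, 0010*, 0011*, 0100*, 0101*, 0110*, 0111*, 1001*, 1100*, 1110*, 1111*
[col 1] -001, -100*, -110*, -111*, 0-00*, 0-01*, 0-10*, 0-11*, 00-0*, 00-1*, 000-*, 001-*, 01-0*, 01-1*, 010-*, 011-*, 11-0*, 111-*
[col 2] -1-0, -11-, 0--0*, 0--1*, 0-0-*, 0-1-*, 00--*, 01--*
[col 3] 0---
Prime implicants: -001, -1-0, -11-, 0---
PI chart (minterm → PIs covering it):
  0 | 0---  (sole → essential)
  1 | -001,0---
  2 | 0---  (sole → essential)
  3 | 0---  (sole → essential)
  4 | -1-0,0---
  5 | 0---  (sole → essential)
  6 | -1-0,-11-,0---
  7 | -11-,0---
  9 | -001  (sole → essential)
  12 | -1-0  (sole → essential)
  14 | -1-0,-11-
  15 | -11-  (sole → essential)
Essential prime implicants: -001, -1-0, -11-, 0---

4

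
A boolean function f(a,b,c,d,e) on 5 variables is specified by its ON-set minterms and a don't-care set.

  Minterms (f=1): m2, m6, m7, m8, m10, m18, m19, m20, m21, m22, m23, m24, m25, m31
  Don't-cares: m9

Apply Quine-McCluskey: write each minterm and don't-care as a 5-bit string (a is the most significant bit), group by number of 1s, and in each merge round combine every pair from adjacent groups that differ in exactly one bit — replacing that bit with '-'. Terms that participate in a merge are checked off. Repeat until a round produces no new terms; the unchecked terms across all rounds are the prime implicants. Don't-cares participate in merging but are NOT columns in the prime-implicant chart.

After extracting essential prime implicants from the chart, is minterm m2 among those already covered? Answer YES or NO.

[col 0] 00010*, 00110*, 00111*, 01000*, 01001*, 01010*, 10010*, 10011*, 10100*, 10101*, 10110*, 10111*, 11000*, 11001*, 11111*
[col 1] -0010*, -0110*, -0111*, -1000*, -1001*, 0-010, 00-10*, 0011-*, 010-0, 0100-*, 1-111, 10-10*, 10-11*, 1001-*, 101-0*, 101-1*, 1010-*, 1011-*, 1100-*
[col 2] -0-10, -011-, -100-, 10-1-, 101--
Prime implicants: -0-10, -011-, -100-, 0-010, 010-0, 1-111, 10-1-, 101--
PI chart (minterm → PIs covering it):
  2 | -0-10,0-010
  6 | -0-10,-011-
  7 | -011-  (sole → essential)
  8 | -100-,010-0
  10 | 0-010,010-0
  18 | -0-10,10-1-
  19 | 10-1-  (sole → essential)
  20 | 101--  (sole → essential)
  21 | 101--  (sole → essential)
  22 | -0-10,-011-,10-1-,101--
  23 | -011-,1-111,10-1-,101--
  24 | -100-  (sole → essential)
  25 | -100-  (sole → essential)
  31 | 1-111  (sole → essential)
Essential prime implicants: -011-, -100-, 1-111, 10-1-, 101--

NO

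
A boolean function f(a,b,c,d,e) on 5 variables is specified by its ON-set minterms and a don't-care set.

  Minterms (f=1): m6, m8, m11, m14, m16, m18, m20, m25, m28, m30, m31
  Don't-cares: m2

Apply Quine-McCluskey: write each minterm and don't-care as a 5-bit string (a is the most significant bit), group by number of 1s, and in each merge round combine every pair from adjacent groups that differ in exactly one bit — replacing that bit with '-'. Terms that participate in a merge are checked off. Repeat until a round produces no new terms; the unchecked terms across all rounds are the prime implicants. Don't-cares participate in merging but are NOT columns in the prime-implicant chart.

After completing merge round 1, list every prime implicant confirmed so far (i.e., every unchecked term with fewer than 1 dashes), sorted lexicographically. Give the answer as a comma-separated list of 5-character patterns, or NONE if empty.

[col 0] 00010*, 00110*, 01000, 01011, 01110*, 10000*, 10010*, 10100*, 11001, 11100*, 11110*, 11111*
[col 1] -0010, -1110, 0-110, 00-10, 1-100, 10-00, 100-0, 111-0, 1111-
Prime implicants: -0010, -1110, 0-110, 00-10, 01000, 01011, 1-100, 10-00, 100-0, 11001, 111-0, 1111-

01000, 01011, 11001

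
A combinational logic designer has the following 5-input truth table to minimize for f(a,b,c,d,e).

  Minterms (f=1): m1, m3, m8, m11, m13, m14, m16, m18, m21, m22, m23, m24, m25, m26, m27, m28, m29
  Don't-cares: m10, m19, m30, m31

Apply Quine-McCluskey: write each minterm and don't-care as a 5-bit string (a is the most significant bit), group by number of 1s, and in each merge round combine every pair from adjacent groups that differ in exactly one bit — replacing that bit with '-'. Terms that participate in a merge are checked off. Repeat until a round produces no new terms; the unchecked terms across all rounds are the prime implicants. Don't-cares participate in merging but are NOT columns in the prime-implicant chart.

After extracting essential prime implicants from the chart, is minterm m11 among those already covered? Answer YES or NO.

size-2^0 implicants → 00001(✓)  00011(✓)  01000(✓)  01010(✓)  01011(✓)  01101(✓)  01110(✓)  10000(✓)  10010(✓)  10011(✓)  10101(✓)  10110(✓)  10111(✓)  11000(✓)  11001(✓)  11010(✓)  11011(✓)  11100(✓)  11101(✓)  11110(✓)  11111(✓)
size-2^1 implicants → -0011(✓)  -1000(✓)  -1010(✓)  -1011(✓)  -1101  -1110(✓)  0-011(✓)  000-1  01-10(✓)  010-0(✓)  0101-(✓)  1-000(✓)  1-010(✓)  1-011(✓)  1-101(✓)  1-110(✓)  1-111(✓)  10-10(✓)  10-11(✓)  100-0(✓)  1001-(✓)  101-1(✓)  1011-(✓)  11-00(✓)  11-01(✓)  11-10(✓)  11-11(✓)  110-0(✓)  110-1(✓)  1100-(✓)  1101-(✓)  111-0(✓)  111-1(✓)  1110-(✓)  1111-(✓)
size-2^2 implicants → --011  -1-10  -10-0  -101-  1--10(✓)  1--11(✓)  1-0-0  1-01-(✓)  1-1-1  1-11-(✓)  10-1-(✓)  11--0(✓)  11--1(✓)  11-0-(✓)  11-1-(✓)  110--(✓)  111--(✓)
size-2^3 implicants → 1--1-  11---
Unchecked terms (primes): --011, -1-10, -10-0, -101-, -1101, 000-1, 1--1-, 1-0-0, 1-1-1, 11---
Minterm coverage:
  m1 ⊆ 000-1 [E]
  m3 ⊆ --011,000-1
  m8 ⊆ -10-0 [E]
  m11 ⊆ --011,-101-
  m13 ⊆ -1101 [E]
  m14 ⊆ -1-10 [E]
  m16 ⊆ 1-0-0 [E]
  m18 ⊆ 1--1-,1-0-0
  m21 ⊆ 1-1-1 [E]
  m22 ⊆ 1--1- [E]
  m23 ⊆ 1--1-,1-1-1
  m24 ⊆ -10-0,1-0-0,11---
  m25 ⊆ 11--- [E]
  m26 ⊆ -1-10,-10-0,-101-,1--1-,1-0-0,11---
  m27 ⊆ --011,-101-,1--1-,11---
  m28 ⊆ 11--- [E]
  m29 ⊆ -1101,1-1-1,11---
E = {-1-10, -10-0, -1101, 000-1, 1--1-, 1-0-0, 1-1-1, 11---}

NO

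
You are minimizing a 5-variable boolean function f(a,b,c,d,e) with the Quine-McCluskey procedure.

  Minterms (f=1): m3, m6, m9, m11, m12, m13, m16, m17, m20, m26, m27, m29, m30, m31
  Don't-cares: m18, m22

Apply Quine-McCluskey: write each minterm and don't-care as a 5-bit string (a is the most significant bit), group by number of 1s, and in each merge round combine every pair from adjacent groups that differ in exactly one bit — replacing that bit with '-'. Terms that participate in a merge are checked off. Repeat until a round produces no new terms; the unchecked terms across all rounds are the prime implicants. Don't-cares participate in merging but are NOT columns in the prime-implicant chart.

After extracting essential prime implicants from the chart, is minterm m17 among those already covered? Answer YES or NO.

YES

size-2^0 implicants → 00011(✓)  00110(✓)  01001(✓)  01011(✓)  01100(✓)  01101(✓)  10000(✓)  10001(✓)  10010(✓)  10100(✓)  10110(✓)  11010(✓)  11011(✓)  11101(✓)  11110(✓)  11111(✓)
size-2^1 implicants → -0110  -1011  -1101  0-011  01-01  010-1  0110-  1-010(✓)  1-110(✓)  10-00(✓)  10-10(✓)  100-0(✓)  1000-  101-0(✓)  11-10(✓)  11-11(✓)  1101-(✓)  111-1  1111-(✓)
size-2^2 implicants → 1--10  10--0  11-1-
Unchecked terms (primes): -0110, -1011, -1101, 0-011, 01-01, 010-1, 0110-, 1--10, 10--0, 1000-, 11-1-, 111-1
Minterm coverage:
  m3 ⊆ 0-011 [E]
  m6 ⊆ -0110 [E]
  m9 ⊆ 01-01,010-1
  m11 ⊆ -1011,0-011,010-1
  m12 ⊆ 0110- [E]
  m13 ⊆ -1101,01-01,0110-
  m16 ⊆ 10--0,1000-
  m17 ⊆ 1000- [E]
  m20 ⊆ 10--0 [E]
  m26 ⊆ 1--10,11-1-
  m27 ⊆ -1011,11-1-
  m29 ⊆ -1101,111-1
  m30 ⊆ 1--10,11-1-
  m31 ⊆ 11-1-,111-1
E = {-0110, 0-011, 0110-, 10--0, 1000-}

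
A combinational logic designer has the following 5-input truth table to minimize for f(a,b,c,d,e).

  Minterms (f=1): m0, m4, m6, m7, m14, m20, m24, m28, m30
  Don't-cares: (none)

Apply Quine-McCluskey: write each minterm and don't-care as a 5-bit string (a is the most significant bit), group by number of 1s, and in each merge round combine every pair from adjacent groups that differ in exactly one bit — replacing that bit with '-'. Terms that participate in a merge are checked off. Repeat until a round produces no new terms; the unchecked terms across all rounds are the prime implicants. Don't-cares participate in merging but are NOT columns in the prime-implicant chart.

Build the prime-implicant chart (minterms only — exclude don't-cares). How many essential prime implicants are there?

size-2^0 implicants → 00000(✓)  00100(✓)  00110(✓)  00111(✓)  01110(✓)  10100(✓)  11000(✓)  11100(✓)  11110(✓)
size-2^1 implicants → -0100  -1110  0-110  00-00  001-0  0011-  1-100  11-00  111-0
Unchecked terms (primes): -0100, -1110, 0-110, 00-00, 001-0, 0011-, 1-100, 11-00, 111-0
Minterm coverage:
  m0 ⊆ 00-00 [E]
  m4 ⊆ -0100,00-00,001-0
  m6 ⊆ 0-110,001-0,0011-
  m7 ⊆ 0011- [E]
  m14 ⊆ -1110,0-110
  m20 ⊆ -0100,1-100
  m24 ⊆ 11-00 [E]
  m28 ⊆ 1-100,11-00,111-0
  m30 ⊆ -1110,111-0
E = {00-00, 0011-, 11-00}

3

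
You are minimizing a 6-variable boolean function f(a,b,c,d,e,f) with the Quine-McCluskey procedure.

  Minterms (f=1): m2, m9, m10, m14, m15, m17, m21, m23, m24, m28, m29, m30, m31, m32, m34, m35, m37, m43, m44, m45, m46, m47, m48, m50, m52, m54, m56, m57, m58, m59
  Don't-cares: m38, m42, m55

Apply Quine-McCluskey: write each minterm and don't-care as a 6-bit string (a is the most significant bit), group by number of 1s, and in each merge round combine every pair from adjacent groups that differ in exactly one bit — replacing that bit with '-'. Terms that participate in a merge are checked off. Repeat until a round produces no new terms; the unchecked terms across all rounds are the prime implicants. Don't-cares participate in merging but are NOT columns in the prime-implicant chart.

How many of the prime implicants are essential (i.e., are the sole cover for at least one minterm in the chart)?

[col 0] 000010*, 001001, 001010*, 001110*, 001111*, 010001*, 010101*, 010111*, 011000*, 011100*, 011101*, 011110*, 011111*, 100000*, 100010*, 100011*, 100101*, 100110*, 101010*, 101011*, 101100*, 101101*, 101110*, 101111*, 110000*, 110010*, 110100*, 110110*, 110111*, 111000*, 111001*, 111010*, 111011*
[col 1] -00010*, -01010*, -01110*, -01111*, -10111, -11000, 0-1110*, 0-1111*, 00-010*, 001-10*, 00111-*, 01-101*, 01-111*, 010-01, 0101-1*, 011-00, 0111-0*, 0111-1*, 01110-*, 01111-*, 1-0000*, 1-0010*, 1-0110*, 1-1010*, 1-1011*, 10-010*, 10-011*, 10-101, 10-110*, 100-10*, 1000-0*, 10001-*, 101-10*, 101-11*, 10101-*, 1011-0*, 1011-1*, 10110-*, 10111-*, 11-000*, 11-010*, 110-00*, 110-10*, 1100-0*, 1101-0*, 11011-, 1110-0*, 1110-1*, 11100-*, 11101-*
[col 2] -0-010, -01-10, -0111-, 0-111-, 01-1-1, 0111--, 1--010, 1-0-10, 1-00-0, 1-101-, 10--10, 10-01-, 101-1-, 1011--, 11-0-0, 110--0, 1110--
Prime implicants: -0-010, -01-10, -0111-, -10111, -11000, 0-111-, 001001, 01-1-1, 010-01, 011-00, 0111--, 1--010, 1-0-10, 1-00-0, 1-101-, 10--10, 10-01-, 10-101, 101-1-, 1011--, 11-0-0, 110--0, 11011-, 1110--
PI chart (minterm → PIs covering it):
  2 | -0-010  (sole → essential)
  9 | 001001  (sole → essential)
  10 | -0-010,-01-10
  14 | -01-10,-0111-,0-111-
  15 | -0111-,0-111-
  17 | 010-01  (sole → essential)
  21 | 01-1-1,010-01
  23 | -10111,01-1-1
  24 | -11000,011-00
  28 | 011-00,0111--
  29 | 01-1-1,0111--
  30 | 0-111-,0111--
  31 | 0-111-,01-1-1,0111--
  32 | 1-00-0  (sole → essential)
  34 | -0-010,1--010,1-0-10,1-00-0,10--10,10-01-
  35 | 10-01-  (sole → essential)
  37 | 10-101  (sole → essential)
  43 | 1-101-,10-01-,101-1-
  44 | 1011--  (sole → essential)
  45 | 10-101,1011--
  46 | -01-10,-0111-,10--10,101-1-,1011--
  47 | -0111-,101-1-,1011--
  48 | 1-00-0,11-0-0,110--0
  50 | 1--010,1-0-10,1-00-0,11-0-0,110--0
  52 | 110--0  (sole → essential)
  54 | 1-0-10,110--0,11011-
  56 | -11000,11-0-0,1110--
  57 | 1110--  (sole → essential)
  58 | 1--010,1-101-,11-0-0,1110--
  59 | 1-101-,1110--
Essential prime implicants: -0-010, 001001, 010-01, 1-00-0, 10-01-, 10-101, 1011--, 110--0, 1110--

9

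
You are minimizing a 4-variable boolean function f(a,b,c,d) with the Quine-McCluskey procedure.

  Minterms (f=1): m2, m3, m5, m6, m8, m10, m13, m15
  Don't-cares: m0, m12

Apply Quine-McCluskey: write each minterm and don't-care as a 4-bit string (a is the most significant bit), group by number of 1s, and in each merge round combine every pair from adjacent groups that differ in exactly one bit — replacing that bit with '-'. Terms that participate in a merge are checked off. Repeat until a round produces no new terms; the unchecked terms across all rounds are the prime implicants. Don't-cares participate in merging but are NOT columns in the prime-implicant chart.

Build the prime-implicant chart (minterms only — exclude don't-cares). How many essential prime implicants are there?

5

Round 0: 0000✓ 0010✓ 0011✓ 0101✓ 0110✓ 1000✓ 1010✓ 1100✓ 1101✓ 1111✓
Round 1: -000✓ -010✓ -101 0-10 00-0✓ 001- 1-00 10-0✓ 11-1 110-
Round 2: -0-0
PIs = {-0-0, -101, 0-10, 001-, 1-00, 11-1, 110-}
Coverage chart:
  m2: -0-0,0-10,001-
  m3: 001- ←essential
  m5: -101 ←essential
  m6: 0-10 ←essential
  m8: -0-0,1-00
  m10: -0-0 ←essential
  m13: -101,11-1,110-
  m15: 11-1 ←essential
Essential: -0-0, -101, 0-10, 001-, 11-1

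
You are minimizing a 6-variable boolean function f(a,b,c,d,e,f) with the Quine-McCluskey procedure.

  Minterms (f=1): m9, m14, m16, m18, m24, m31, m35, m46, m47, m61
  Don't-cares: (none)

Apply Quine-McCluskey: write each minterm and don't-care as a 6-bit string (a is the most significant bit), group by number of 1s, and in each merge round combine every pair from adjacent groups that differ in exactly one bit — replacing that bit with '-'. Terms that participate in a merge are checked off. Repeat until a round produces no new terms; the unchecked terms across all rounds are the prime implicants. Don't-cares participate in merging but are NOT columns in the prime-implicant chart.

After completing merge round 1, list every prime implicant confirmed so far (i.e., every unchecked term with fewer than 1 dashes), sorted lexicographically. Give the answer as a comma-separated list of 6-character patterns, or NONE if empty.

001001, 011111, 100011, 111101

size-2^0 implicants → 001001  001110(✓)  010000(✓)  010010(✓)  011000(✓)  011111  100011  101110(✓)  101111(✓)  111101
size-2^1 implicants → -01110  01-000  0100-0  10111-
Unchecked terms (primes): -01110, 001001, 01-000, 0100-0, 011111, 100011, 10111-, 111101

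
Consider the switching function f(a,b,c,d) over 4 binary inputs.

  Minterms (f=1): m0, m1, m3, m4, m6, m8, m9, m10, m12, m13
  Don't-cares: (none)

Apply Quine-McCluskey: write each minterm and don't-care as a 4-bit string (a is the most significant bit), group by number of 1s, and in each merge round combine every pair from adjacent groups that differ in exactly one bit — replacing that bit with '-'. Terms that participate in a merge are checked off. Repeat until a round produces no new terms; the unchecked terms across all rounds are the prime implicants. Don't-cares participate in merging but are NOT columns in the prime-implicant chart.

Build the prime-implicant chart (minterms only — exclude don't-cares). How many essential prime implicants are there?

4

Round 0: 0000✓ 0001✓ 0011✓ 0100✓ 0110✓ 1000✓ 1001✓ 1010✓ 1100✓ 1101✓
Round 1: -000✓ -001✓ -100✓ 0-00✓ 00-1 000-✓ 01-0 1-00✓ 1-01✓ 10-0 100-✓ 110-✓
Round 2: --00 -00- 1-0-
PIs = {--00, -00-, 00-1, 01-0, 1-0-, 10-0}
Coverage chart:
  m0: --00,-00-
  m1: -00-,00-1
  m3: 00-1 ←essential
  m4: --00,01-0
  m6: 01-0 ←essential
  m8: --00,-00-,1-0-,10-0
  m9: -00-,1-0-
  m10: 10-0 ←essential
  m12: --00,1-0-
  m13: 1-0- ←essential
Essential: 00-1, 01-0, 1-0-, 10-0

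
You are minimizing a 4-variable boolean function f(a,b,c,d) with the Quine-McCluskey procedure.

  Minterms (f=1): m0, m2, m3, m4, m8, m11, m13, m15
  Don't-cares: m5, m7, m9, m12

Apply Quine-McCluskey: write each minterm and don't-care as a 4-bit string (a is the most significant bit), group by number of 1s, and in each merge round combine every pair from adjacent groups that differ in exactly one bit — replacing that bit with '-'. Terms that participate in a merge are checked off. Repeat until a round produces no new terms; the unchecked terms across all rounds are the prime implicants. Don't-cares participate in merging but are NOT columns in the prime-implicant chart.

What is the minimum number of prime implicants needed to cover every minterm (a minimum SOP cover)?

3

size-2^0 implicants → 0000(✓)  0010(✓)  0011(✓)  0100(✓)  0101(✓)  0111(✓)  1000(✓)  1001(✓)  1011(✓)  1100(✓)  1101(✓)  1111(✓)
size-2^1 implicants → -000(✓)  -011(✓)  -100(✓)  -101(✓)  -111(✓)  0-00(✓)  0-11(✓)  00-0  001-  01-1(✓)  010-(✓)  1-00(✓)  1-01(✓)  1-11(✓)  10-1(✓)  100-(✓)  11-1(✓)  110-(✓)
size-2^2 implicants → --00  --11  -1-1  -10-  1--1  1-0-
Unchecked terms (primes): --00, --11, -1-1, -10-, 00-0, 001-, 1--1, 1-0-
Minterm coverage:
  m0 ⊆ --00,00-0
  m2 ⊆ 00-0,001-
  m3 ⊆ --11,001-
  m4 ⊆ --00,-10-
  m8 ⊆ --00,1-0-
  m11 ⊆ --11,1--1
  m13 ⊆ -1-1,-10-,1--1,1-0-
  m15 ⊆ --11,-1-1,1--1
(no essential prime implicants)
Petrick residual → --00, 001-, 1--1
Cover = c'd' + a'b'c + ad  |cover|=3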